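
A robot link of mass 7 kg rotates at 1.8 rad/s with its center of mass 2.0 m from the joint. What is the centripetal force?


F = m * omega^2 * r
= 7 * 1.8^2 * 2.0
= 7 * 3.24 * 2.0
= 45.36 N


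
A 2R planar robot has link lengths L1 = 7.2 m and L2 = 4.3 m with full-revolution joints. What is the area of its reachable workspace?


r_max = L1 + L2 = 11.5 m
r_min = |L1 - L2| = 2.9 m
Area = pi*(r_max^2 - r_min^2)
= pi*(132.25 - 8.41)
= pi * 123.84
= 389.0548 m^2


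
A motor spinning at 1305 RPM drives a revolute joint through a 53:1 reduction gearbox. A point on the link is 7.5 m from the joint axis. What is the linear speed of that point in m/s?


omega_motor = 1305 * 2*pi/60 = 136.6593 rad/s
omega_joint = omega_motor / 53 = 2.5785 rad/s
v = omega_joint * r = 2.5785 * 7.5
= 19.3386 m/s


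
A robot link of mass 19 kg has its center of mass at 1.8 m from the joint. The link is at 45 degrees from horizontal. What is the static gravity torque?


tau = m*g*L*cos(angle)
= 19 * 9.81 * 1.8 * cos(45 deg)
= 19 * 9.81 * 1.8 * 0.7071
= 237.2357 Nm


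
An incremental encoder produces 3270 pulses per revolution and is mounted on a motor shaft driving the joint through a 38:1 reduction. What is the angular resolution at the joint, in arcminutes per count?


counts per rev = 3270
effective counts at joint = 3270 * 38 = 124260
resolution = 360*60 / 124260
= 0.1738 arcmin/count


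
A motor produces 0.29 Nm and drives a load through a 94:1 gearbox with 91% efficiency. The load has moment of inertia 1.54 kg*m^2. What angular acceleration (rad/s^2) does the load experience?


tau_out = tau_motor * N * eta
= 0.29 * 94 * 0.91 = 24.8066 Nm
alpha = tau_out / I = 24.8066 / 1.54
= 16.1082 rad/s^2


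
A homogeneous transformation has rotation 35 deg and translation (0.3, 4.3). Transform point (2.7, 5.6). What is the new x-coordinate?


x' = cos(theta)*px - sin(theta)*py + tx
= 0.8192*2.7 - 0.5736*5.6 + 0.3
= -0.7003


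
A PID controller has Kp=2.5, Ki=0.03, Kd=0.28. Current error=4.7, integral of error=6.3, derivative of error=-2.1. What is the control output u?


u = Kp*e + Ki*int(e) + Kd*de/dt
= 2.5*4.7 + 0.03*6.3 + 0.28*(-2.1)
= 11.75 + 0.189 + -0.588
= 11.351


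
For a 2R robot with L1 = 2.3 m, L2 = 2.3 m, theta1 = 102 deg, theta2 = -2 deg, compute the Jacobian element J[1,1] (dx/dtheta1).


J[1,1] = -L1*sin(t1) - L2*sin(t1+t2)
= -2.3*sin(102) - 2.3*sin(100)
= -4.5148


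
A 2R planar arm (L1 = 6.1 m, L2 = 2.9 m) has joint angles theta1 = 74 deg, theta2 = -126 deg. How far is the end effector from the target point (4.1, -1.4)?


End effector via forward kinematics:
x = L1*cos(t1) + L2*cos(t1+t2) = 3.4668
y = L1*sin(t1) + L2*sin(t1+t2) = 3.5785
Distance to target:
d = sqrt((4.1 - 3.4668)^2 + (-1.4 - 3.5785)^2)
= sqrt(0.4009 + 24.7851)
= 5.0186 m


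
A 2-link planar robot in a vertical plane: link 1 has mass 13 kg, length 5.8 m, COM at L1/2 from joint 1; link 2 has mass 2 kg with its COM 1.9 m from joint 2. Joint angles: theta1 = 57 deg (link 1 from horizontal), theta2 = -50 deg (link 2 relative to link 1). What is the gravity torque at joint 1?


Horizontal distance from joint 1 to link-1 COM:
  x_c1 = (L1/2)*cos(t1) = 2.9 * 0.5446 = 1.5795 m
Horizontal distance from joint 1 to link-2 COM:
  x_c2 = L1*cos(t1) + Lc2*cos(t1+t2)
       = 5.8*0.5446 + 1.9*0.9925 = 5.0447 m
tau1 = m1*g*x_c1 + m2*g*x_c2
     = 13*9.81*1.5795 + 2*9.81*5.0447
     = 201.4277 + 98.9779
     = 300.4055 Nm


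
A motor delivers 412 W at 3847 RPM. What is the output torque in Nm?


omega = 3847 * 2*pi/60 = 402.8569 rad/s
tau = P / omega = 412 / 402.8569
= 1.0227 Nm


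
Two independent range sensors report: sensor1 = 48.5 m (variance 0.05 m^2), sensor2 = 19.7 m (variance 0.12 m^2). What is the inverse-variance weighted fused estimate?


w1 = (1/var1) / (1/var1 + 1/var2)
   = 20.0 / (20.0 + 8.3333) = 0.7059
w2 = 1 - w1 = 0.2941
fused = w1*s1 + w2*s2 = 34.2353 + 5.7941
= 40.0294 m


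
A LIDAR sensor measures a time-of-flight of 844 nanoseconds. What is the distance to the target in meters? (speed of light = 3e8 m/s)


tof = 844 ns = 8.44e-07 s
dist = c * tof / 2
= 3e8 * 8.44e-07 / 2
= 126.6 m


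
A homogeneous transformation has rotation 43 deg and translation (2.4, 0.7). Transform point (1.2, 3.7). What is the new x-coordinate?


x' = cos(theta)*px - sin(theta)*py + tx
= 0.7314*1.2 - 0.682*3.7 + 2.4
= 0.7542


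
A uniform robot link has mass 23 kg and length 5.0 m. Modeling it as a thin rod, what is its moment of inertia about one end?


I = (1/3) * m * L^2
= (1/3) * 23 * 5.0^2
= 0.333333 * 23 * 25.0
= 191.6667 kg*m^2


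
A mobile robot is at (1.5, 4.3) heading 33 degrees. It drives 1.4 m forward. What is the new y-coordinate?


y_new = y0 + d*sin(theta)
= 4.3 + 1.4*sin(33)
= 4.3 + 0.7625
= 5.0625


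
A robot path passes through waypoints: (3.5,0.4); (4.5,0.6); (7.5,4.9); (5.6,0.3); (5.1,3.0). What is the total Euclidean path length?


Segment lengths:
  seg1 = sqrt((1.0)^2 + (0.2)^2) = 1.0198
  seg2 = sqrt((3.0)^2 + (4.3)^2) = 5.2431
  seg3 = sqrt((-1.9)^2 + (-4.6)^2) = 4.9769
  seg4 = sqrt((-0.5)^2 + (2.7)^2) = 2.7459
Total = 13.9857


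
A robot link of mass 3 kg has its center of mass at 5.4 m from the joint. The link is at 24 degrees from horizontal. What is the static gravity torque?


tau = m*g*L*cos(angle)
= 3 * 9.81 * 5.4 * cos(24 deg)
= 3 * 9.81 * 5.4 * 0.9135
= 145.1825 Nm


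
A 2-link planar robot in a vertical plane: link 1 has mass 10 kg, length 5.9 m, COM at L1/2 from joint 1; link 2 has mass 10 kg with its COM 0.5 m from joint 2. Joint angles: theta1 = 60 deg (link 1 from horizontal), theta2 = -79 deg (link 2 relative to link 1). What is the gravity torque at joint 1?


Horizontal distance from joint 1 to link-1 COM:
  x_c1 = (L1/2)*cos(t1) = 2.95 * 0.5 = 1.475 m
Horizontal distance from joint 1 to link-2 COM:
  x_c2 = L1*cos(t1) + Lc2*cos(t1+t2)
       = 5.9*0.5 + 0.5*0.9455 = 3.4228 m
tau1 = m1*g*x_c1 + m2*g*x_c2
     = 10*9.81*1.475 + 10*9.81*3.4228
     = 144.6975 + 335.7727
     = 480.4702 Nm


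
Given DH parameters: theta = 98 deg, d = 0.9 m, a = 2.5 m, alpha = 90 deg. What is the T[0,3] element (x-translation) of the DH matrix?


T[0,3] = a * cos(theta)
= 2.5 * cos(98 deg)
= 2.5 * -0.1392
= -0.3479


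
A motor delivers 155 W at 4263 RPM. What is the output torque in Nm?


omega = 4263 * 2*pi/60 = 446.4203 rad/s
tau = P / omega = 155 / 446.4203
= 0.3472 Nm


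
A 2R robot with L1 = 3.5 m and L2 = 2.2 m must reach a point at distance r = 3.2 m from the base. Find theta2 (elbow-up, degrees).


cos(theta2) = (r^2 - L1^2 - L2^2) / (2*L1*L2)
cos(theta2) = (10.24 - 12.25 - 4.84) / 15.4
cos(theta2) = -0.444805
theta2 = 116.4109 degrees


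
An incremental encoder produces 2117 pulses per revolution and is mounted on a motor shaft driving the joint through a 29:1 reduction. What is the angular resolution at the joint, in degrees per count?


counts per rev = 2117
effective counts at joint = 2117 * 29 = 61393
resolution = 360 / 61393
= 0.0059 deg/count


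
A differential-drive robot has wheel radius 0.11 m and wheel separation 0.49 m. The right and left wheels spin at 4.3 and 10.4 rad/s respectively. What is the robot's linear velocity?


vR = r*wR = 0.11*4.3 = 0.473 m/s
vL = r*wL = 0.11*10.4 = 1.144 m/s
v = (vR+vL)/2 = 0.8085 m/s
omega = (vR-vL)/L = -1.3694 rad/s
linear velocity = 0.8085 m/s


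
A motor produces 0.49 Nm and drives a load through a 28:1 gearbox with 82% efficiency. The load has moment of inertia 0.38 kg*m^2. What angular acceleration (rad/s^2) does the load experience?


tau_out = tau_motor * N * eta
= 0.49 * 28 * 0.82 = 11.2504 Nm
alpha = tau_out / I = 11.2504 / 0.38
= 29.6063 rad/s^2


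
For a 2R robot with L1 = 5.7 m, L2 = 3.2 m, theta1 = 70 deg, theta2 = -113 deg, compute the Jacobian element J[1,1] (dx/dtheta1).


J[1,1] = -L1*sin(t1) - L2*sin(t1+t2)
= -5.7*sin(70) - 3.2*sin(-43)
= -3.1739


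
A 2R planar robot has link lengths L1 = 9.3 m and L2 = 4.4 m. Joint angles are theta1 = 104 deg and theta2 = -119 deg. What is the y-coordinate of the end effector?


Convert angles to radians: theta1 = 1.8151, theta2 = -2.0769
y = L1*sin(theta1) + L2*sin(theta1+theta2)
y = 9.0238 + -1.1388
y = 7.8849


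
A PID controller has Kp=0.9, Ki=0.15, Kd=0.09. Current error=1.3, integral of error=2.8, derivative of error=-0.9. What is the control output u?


u = Kp*e + Ki*int(e) + Kd*de/dt
= 0.9*1.3 + 0.15*2.8 + 0.09*(-0.9)
= 1.17 + 0.42 + -0.081
= 1.509


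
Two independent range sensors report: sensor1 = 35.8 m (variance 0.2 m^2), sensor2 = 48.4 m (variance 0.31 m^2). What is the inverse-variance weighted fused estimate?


w1 = (1/var1) / (1/var1 + 1/var2)
   = 5.0 / (5.0 + 3.2258) = 0.6078
w2 = 1 - w1 = 0.3922
fused = w1*s1 + w2*s2 = 21.7608 + 18.9804
= 40.7412 m


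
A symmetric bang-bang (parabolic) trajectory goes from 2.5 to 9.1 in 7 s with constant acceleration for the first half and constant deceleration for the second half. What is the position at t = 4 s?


Symmetric rest-to-rest: each phase covers (pf-p0)/2 in time T/2. 0.5*a*(T/2)^2 = (pf-p0)/2 => a = 4*(pf-p0)/T^2
a = 4*(9.1-2.5)/7^2 = 0.5388
t = 4 is in the deceleration phase (t > T/2).
p = pf - 0.5*a*(T-t)^2 = 9.1 - 0.5*0.5388*3^2
= 6.6755


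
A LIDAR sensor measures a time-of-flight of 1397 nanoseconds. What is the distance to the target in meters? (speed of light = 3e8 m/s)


tof = 1397 ns = 1.397e-06 s
dist = c * tof / 2
= 3e8 * 1.397e-06 / 2
= 209.55 m


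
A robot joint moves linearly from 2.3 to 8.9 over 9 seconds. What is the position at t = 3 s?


s = t/T = 3/9 = 0.3333
p(t) = p0 + (pf-p0)*s
= 2.3 + (8.9 - 2.3) * 0.3333
= 4.5


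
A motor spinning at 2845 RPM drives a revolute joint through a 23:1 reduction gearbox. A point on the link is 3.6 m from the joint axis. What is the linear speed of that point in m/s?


omega_motor = 2845 * 2*pi/60 = 297.9277 rad/s
omega_joint = omega_motor / 23 = 12.9534 rad/s
v = omega_joint * r = 12.9534 * 3.6
= 46.6322 m/s


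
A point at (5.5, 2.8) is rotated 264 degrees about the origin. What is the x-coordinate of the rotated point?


x' = x*cos(theta) - y*sin(theta)
cos(264 deg) = -0.1045, sin(264 deg) = -0.9945
x' = 5.5 * -0.1045 - 2.8 * -0.9945
= -0.5749 - -2.7847
= 2.2098


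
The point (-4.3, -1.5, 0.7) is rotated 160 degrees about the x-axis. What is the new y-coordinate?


Rotation about x-axis: y' = y*cos(theta) - z*sin(theta)
= -1.5 * -0.9397 - 0.7 * 0.342
= 1.1701


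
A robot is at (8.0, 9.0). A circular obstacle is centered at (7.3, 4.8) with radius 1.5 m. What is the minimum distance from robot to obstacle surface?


center_dist = sqrt((8.0-7.3)^2 + (9.0-4.8)^2)
= sqrt(0.49 + 17.64)
= 4.2579
min_dist = center_dist - radius = 4.2579 - 1.5 = 2.7579 m


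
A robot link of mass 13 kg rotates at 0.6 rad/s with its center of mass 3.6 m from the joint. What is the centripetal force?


F = m * omega^2 * r
= 13 * 0.6^2 * 3.6
= 13 * 0.36 * 3.6
= 16.848 N


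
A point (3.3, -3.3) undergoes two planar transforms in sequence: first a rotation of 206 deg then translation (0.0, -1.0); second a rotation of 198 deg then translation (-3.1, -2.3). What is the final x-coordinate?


After transform 1:
x1 = cos(206)*3.3 - sin(206)*-3.3 + 0.0 = -4.4126
y1 = sin(206)*3.3 + cos(206)*-3.3 + -1.0 = 0.5194
After transform 2:
x2 = cos(198)*-4.4126 - sin(198)*0.5194 + -3.1
= 1.2572


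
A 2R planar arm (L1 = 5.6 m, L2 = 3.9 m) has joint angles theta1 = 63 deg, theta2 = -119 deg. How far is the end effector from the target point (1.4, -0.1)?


End effector via forward kinematics:
x = L1*cos(t1) + L2*cos(t1+t2) = 4.7232
y = L1*sin(t1) + L2*sin(t1+t2) = 1.7564
Distance to target:
d = sqrt((1.4 - 4.7232)^2 + (-0.1 - 1.7564)^2)
= sqrt(11.0437 + 3.4462)
= 3.8066 m


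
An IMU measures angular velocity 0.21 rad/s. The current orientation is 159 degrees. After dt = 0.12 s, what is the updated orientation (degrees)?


delta_theta = w * dt = 0.21 * 0.12 = 0.0252 rad
= 1.4439 deg
theta_new = 159 + 1.4439 = 160.4439 deg


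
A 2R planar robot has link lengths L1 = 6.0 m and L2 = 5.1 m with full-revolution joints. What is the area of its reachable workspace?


r_max = L1 + L2 = 11.1 m
r_min = |L1 - L2| = 0.9 m
Area = pi*(r_max^2 - r_min^2)
= pi*(123.21 - 0.81)
= pi * 122.4
= 384.5309 m^2


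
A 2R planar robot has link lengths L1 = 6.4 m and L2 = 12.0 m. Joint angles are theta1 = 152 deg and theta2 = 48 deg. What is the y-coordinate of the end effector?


Convert angles to radians: theta1 = 2.6529, theta2 = 0.8378
y = L1*sin(theta1) + L2*sin(theta1+theta2)
y = 3.0046 + -4.1042
y = -1.0996


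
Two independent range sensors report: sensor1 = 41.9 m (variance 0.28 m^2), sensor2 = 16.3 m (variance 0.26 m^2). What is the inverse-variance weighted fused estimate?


w1 = (1/var1) / (1/var1 + 1/var2)
   = 3.5714 / (3.5714 + 3.8462) = 0.4815
w2 = 1 - w1 = 0.5185
fused = w1*s1 + w2*s2 = 20.1741 + 8.4519
= 28.6259 m


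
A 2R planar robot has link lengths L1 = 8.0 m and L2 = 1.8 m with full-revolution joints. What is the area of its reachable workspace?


r_max = L1 + L2 = 9.8 m
r_min = |L1 - L2| = 6.2 m
Area = pi*(r_max^2 - r_min^2)
= pi*(96.04 - 38.44)
= pi * 57.6
= 180.9557 m^2


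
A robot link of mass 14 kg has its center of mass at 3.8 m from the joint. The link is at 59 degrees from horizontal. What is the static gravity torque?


tau = m*g*L*cos(angle)
= 14 * 9.81 * 3.8 * cos(59 deg)
= 14 * 9.81 * 3.8 * 0.515
= 268.7943 Nm


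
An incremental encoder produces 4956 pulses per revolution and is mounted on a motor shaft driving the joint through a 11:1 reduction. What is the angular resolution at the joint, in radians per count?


counts per rev = 4956
effective counts at joint = 4956 * 11 = 54516
resolution = 2*pi / 54516
= 1.1525e-04 rad/count


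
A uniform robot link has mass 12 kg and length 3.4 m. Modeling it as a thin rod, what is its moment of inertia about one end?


I = (1/3) * m * L^2
= (1/3) * 12 * 3.4^2
= 0.333333 * 12 * 11.56
= 46.24 kg*m^2


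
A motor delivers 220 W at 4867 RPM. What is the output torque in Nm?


omega = 4867 * 2*pi/60 = 509.671 rad/s
tau = P / omega = 220 / 509.671
= 0.4317 Nm


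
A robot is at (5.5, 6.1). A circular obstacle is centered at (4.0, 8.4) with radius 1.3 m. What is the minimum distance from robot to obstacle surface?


center_dist = sqrt((5.5-4.0)^2 + (6.1-8.4)^2)
= sqrt(2.25 + 5.29)
= 2.7459
min_dist = center_dist - radius = 2.7459 - 1.3 = 1.4459 m


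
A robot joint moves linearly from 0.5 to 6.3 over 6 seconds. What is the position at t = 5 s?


s = t/T = 5/6 = 0.8333
p(t) = p0 + (pf-p0)*s
= 0.5 + (6.3 - 0.5) * 0.8333
= 5.3333


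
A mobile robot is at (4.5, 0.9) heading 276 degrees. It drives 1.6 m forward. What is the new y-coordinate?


y_new = y0 + d*sin(theta)
= 0.9 + 1.6*sin(276)
= 0.9 + -1.5912
= -0.6912


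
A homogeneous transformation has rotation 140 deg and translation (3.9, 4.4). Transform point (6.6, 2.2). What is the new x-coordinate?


x' = cos(theta)*px - sin(theta)*py + tx
= -0.766*6.6 - 0.6428*2.2 + 3.9
= -2.57


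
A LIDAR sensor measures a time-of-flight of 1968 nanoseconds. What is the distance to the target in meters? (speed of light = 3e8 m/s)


tof = 1968 ns = 1.968e-06 s
dist = c * tof / 2
= 3e8 * 1.968e-06 / 2
= 295.2 m


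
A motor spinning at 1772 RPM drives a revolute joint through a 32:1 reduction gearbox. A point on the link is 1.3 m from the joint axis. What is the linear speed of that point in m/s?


omega_motor = 1772 * 2*pi/60 = 185.5634 rad/s
omega_joint = omega_motor / 32 = 5.7989 rad/s
v = omega_joint * r = 5.7989 * 1.3
= 7.5385 m/s


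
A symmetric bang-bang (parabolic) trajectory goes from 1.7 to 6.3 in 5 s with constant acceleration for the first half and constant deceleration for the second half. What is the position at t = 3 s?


Symmetric rest-to-rest: each phase covers (pf-p0)/2 in time T/2. 0.5*a*(T/2)^2 = (pf-p0)/2 => a = 4*(pf-p0)/T^2
a = 4*(6.3-1.7)/5^2 = 0.736
t = 3 is in the deceleration phase (t > T/2).
p = pf - 0.5*a*(T-t)^2 = 6.3 - 0.5*0.736*2^2
= 4.828


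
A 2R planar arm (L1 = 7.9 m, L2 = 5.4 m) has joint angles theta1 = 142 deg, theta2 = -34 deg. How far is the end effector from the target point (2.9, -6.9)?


End effector via forward kinematics:
x = L1*cos(t1) + L2*cos(t1+t2) = -7.894
y = L1*sin(t1) + L2*sin(t1+t2) = 9.9994
Distance to target:
d = sqrt((2.9 - -7.894)^2 + (-6.9 - 9.9994)^2)
= sqrt(116.5099 + 285.5908)
= 20.0524 m


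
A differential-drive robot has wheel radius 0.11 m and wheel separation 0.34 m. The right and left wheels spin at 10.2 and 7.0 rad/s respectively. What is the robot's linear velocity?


vR = r*wR = 0.11*10.2 = 1.122 m/s
vL = r*wL = 0.11*7.0 = 0.77 m/s
v = (vR+vL)/2 = 0.946 m/s
omega = (vR-vL)/L = 1.0353 rad/s
linear velocity = 0.946 m/s


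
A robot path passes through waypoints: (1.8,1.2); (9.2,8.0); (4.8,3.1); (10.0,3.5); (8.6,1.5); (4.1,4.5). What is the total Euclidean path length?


Segment lengths:
  seg1 = sqrt((7.4)^2 + (6.8)^2) = 10.0499
  seg2 = sqrt((-4.4)^2 + (-4.9)^2) = 6.5856
  seg3 = sqrt((5.2)^2 + (0.4)^2) = 5.2154
  seg4 = sqrt((-1.4)^2 + (-2.0)^2) = 2.4413
  seg5 = sqrt((-4.5)^2 + (3.0)^2) = 5.4083
Total = 29.7005


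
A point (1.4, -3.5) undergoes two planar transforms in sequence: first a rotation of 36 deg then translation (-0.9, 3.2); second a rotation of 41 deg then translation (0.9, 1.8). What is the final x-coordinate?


After transform 1:
x1 = cos(36)*1.4 - sin(36)*-3.5 + -0.9 = 2.2899
y1 = sin(36)*1.4 + cos(36)*-3.5 + 3.2 = 1.1913
After transform 2:
x2 = cos(41)*2.2899 - sin(41)*1.1913 + 0.9
= 1.8466


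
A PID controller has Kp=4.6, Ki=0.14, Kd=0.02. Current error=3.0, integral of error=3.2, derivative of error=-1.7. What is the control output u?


u = Kp*e + Ki*int(e) + Kd*de/dt
= 4.6*3.0 + 0.14*3.2 + 0.02*(-1.7)
= 13.8 + 0.448 + -0.034
= 14.214


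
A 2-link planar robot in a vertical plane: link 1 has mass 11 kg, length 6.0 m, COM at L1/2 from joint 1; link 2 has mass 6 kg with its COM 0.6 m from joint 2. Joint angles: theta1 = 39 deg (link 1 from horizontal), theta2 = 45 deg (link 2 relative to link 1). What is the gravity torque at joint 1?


Horizontal distance from joint 1 to link-1 COM:
  x_c1 = (L1/2)*cos(t1) = 3.0 * 0.7771 = 2.3314 m
Horizontal distance from joint 1 to link-2 COM:
  x_c2 = L1*cos(t1) + Lc2*cos(t1+t2)
       = 6.0*0.7771 + 0.6*0.1045 = 4.7256 m
tau1 = m1*g*x_c1 + m2*g*x_c2
     = 11*9.81*2.3314 + 6*9.81*4.7256
     = 251.5855 + 278.1484
     = 529.7339 Nm


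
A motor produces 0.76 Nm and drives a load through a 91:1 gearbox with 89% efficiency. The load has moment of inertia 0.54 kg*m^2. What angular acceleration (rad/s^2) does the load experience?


tau_out = tau_motor * N * eta
= 0.76 * 91 * 0.89 = 61.5524 Nm
alpha = tau_out / I = 61.5524 / 0.54
= 113.9859 rad/s^2


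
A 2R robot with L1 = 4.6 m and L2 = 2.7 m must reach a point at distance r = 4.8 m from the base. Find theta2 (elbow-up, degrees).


cos(theta2) = (r^2 - L1^2 - L2^2) / (2*L1*L2)
cos(theta2) = (23.04 - 21.16 - 7.29) / 24.84
cos(theta2) = -0.217794
theta2 = 102.5795 degrees


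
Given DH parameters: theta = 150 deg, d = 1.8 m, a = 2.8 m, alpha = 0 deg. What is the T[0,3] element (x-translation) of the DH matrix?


T[0,3] = a * cos(theta)
= 2.8 * cos(150 deg)
= 2.8 * -0.866
= -2.4249


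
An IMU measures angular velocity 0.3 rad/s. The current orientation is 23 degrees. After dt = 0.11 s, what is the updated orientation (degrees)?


delta_theta = w * dt = 0.3 * 0.11 = 0.033 rad
= 1.8908 deg
theta_new = 23 + 1.8908 = 24.8908 deg


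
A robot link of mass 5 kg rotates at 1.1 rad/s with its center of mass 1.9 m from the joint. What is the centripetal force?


F = m * omega^2 * r
= 5 * 1.1^2 * 1.9
= 5 * 1.21 * 1.9
= 11.495 N


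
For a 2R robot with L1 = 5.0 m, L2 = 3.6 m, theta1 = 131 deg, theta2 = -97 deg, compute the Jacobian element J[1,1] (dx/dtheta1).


J[1,1] = -L1*sin(t1) - L2*sin(t1+t2)
= -5.0*sin(131) - 3.6*sin(34)
= -5.7866


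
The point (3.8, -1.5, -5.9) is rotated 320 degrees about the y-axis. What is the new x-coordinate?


Rotation about y-axis: x' = x*cos(theta) + z*sin(theta)
= 3.8 * 0.766 + -5.9 * -0.6428
= 6.7034


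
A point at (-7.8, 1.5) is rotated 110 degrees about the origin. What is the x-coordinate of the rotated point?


x' = x*cos(theta) - y*sin(theta)
cos(110 deg) = -0.342, sin(110 deg) = 0.9397
x' = -7.8 * -0.342 - 1.5 * 0.9397
= 2.6678 - 1.4095
= 1.2582


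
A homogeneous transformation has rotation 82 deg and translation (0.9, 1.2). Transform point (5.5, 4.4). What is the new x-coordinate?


x' = cos(theta)*px - sin(theta)*py + tx
= 0.1392*5.5 - 0.9903*4.4 + 0.9
= -2.6917


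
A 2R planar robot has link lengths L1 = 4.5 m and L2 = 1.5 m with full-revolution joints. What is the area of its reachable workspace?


r_max = L1 + L2 = 6.0 m
r_min = |L1 - L2| = 3.0 m
Area = pi*(r_max^2 - r_min^2)
= pi*(36.0 - 9.0)
= pi * 27.0
= 84.823 m^2


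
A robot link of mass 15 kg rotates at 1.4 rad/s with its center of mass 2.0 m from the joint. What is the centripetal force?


F = m * omega^2 * r
= 15 * 1.4^2 * 2.0
= 15 * 1.96 * 2.0
= 58.8 N


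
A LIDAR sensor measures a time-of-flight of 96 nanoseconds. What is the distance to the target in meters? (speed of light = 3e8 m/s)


tof = 96 ns = 9.6e-08 s
dist = c * tof / 2
= 3e8 * 9.6e-08 / 2
= 14.4 m


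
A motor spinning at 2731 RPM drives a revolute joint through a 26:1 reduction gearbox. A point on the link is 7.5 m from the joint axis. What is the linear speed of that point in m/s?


omega_motor = 2731 * 2*pi/60 = 285.9897 rad/s
omega_joint = omega_motor / 26 = 10.9996 rad/s
v = omega_joint * r = 10.9996 * 7.5
= 82.497 m/s


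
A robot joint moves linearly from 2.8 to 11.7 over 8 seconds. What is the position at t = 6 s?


s = t/T = 6/8 = 0.75
p(t) = p0 + (pf-p0)*s
= 2.8 + (11.7 - 2.8) * 0.75
= 9.475


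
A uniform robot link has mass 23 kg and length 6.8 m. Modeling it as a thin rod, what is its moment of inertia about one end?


I = (1/3) * m * L^2
= (1/3) * 23 * 6.8^2
= 0.333333 * 23 * 46.24
= 354.5067 kg*m^2


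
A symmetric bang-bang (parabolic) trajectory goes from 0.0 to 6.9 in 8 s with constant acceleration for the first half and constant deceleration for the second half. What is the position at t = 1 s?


Symmetric rest-to-rest: each phase covers (pf-p0)/2 in time T/2. 0.5*a*(T/2)^2 = (pf-p0)/2 => a = 4*(pf-p0)/T^2
a = 4*(6.9-0.0)/8^2 = 0.4313
t = 1 is in the acceleration phase (t <= T/2).
p = p0 + 0.5*a*t^2 = 0.0 + 0.5*0.4313*1^2
= 0.2156


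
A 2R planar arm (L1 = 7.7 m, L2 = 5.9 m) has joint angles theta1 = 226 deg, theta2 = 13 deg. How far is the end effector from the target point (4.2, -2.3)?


End effector via forward kinematics:
x = L1*cos(t1) + L2*cos(t1+t2) = -8.3876
y = L1*sin(t1) + L2*sin(t1+t2) = -10.5962
Distance to target:
d = sqrt((4.2 - -8.3876)^2 + (-2.3 - -10.5962)^2)
= sqrt(158.4475 + 68.827)
= 15.0756 m


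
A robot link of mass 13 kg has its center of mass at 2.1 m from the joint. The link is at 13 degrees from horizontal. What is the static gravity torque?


tau = m*g*L*cos(angle)
= 13 * 9.81 * 2.1 * cos(13 deg)
= 13 * 9.81 * 2.1 * 0.9744
= 260.949 Nm


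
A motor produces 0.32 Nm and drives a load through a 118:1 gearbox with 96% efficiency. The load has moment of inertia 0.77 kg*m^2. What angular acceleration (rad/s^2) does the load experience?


tau_out = tau_motor * N * eta
= 0.32 * 118 * 0.96 = 36.2496 Nm
alpha = tau_out / I = 36.2496 / 0.77
= 47.0774 rad/s^2


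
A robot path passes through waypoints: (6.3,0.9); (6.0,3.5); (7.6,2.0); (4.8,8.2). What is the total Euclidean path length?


Segment lengths:
  seg1 = sqrt((-0.3)^2 + (2.6)^2) = 2.6173
  seg2 = sqrt((1.6)^2 + (-1.5)^2) = 2.1932
  seg3 = sqrt((-2.8)^2 + (6.2)^2) = 6.8029
Total = 11.6134


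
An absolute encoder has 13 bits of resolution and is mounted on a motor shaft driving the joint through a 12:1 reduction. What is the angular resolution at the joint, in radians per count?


counts = 2^13 = 8192
effective counts at joint = 8192 * 12 = 98304
resolution = 2*pi / 98304
= 6.3916e-05 rad/count


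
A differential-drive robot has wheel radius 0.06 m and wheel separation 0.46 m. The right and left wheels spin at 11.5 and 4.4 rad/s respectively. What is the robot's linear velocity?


vR = r*wR = 0.06*11.5 = 0.69 m/s
vL = r*wL = 0.06*4.4 = 0.264 m/s
v = (vR+vL)/2 = 0.477 m/s
omega = (vR-vL)/L = 0.9261 rad/s
linear velocity = 0.477 m/s


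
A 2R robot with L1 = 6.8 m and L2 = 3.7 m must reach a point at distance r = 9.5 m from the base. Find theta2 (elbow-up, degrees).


cos(theta2) = (r^2 - L1^2 - L2^2) / (2*L1*L2)
cos(theta2) = (90.25 - 46.24 - 13.69) / 50.32
cos(theta2) = 0.602544
theta2 = 52.9477 degrees


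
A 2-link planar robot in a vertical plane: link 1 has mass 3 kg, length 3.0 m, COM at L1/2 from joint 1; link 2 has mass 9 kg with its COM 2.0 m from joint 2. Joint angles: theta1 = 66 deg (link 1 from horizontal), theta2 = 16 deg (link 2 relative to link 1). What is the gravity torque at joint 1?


Horizontal distance from joint 1 to link-1 COM:
  x_c1 = (L1/2)*cos(t1) = 1.5 * 0.4067 = 0.6101 m
Horizontal distance from joint 1 to link-2 COM:
  x_c2 = L1*cos(t1) + Lc2*cos(t1+t2)
       = 3.0*0.4067 + 2.0*0.1392 = 1.4986 m
tau1 = m1*g*x_c1 + m2*g*x_c2
     = 3*9.81*0.6101 + 9*9.81*1.4986
     = 17.9554 + 132.3075
     = 150.2629 Nm


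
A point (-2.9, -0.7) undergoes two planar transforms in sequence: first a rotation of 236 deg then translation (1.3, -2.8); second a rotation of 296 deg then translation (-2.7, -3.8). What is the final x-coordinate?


After transform 1:
x1 = cos(236)*-2.9 - sin(236)*-0.7 + 1.3 = 2.3413
y1 = sin(236)*-2.9 + cos(236)*-0.7 + -2.8 = -0.0044
After transform 2:
x2 = cos(296)*2.3413 - sin(296)*-0.0044 + -2.7
= -1.6775


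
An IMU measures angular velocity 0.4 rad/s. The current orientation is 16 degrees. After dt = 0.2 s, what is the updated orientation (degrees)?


delta_theta = w * dt = 0.4 * 0.2 = 0.08 rad
= 4.5837 deg
theta_new = 16 + 4.5837 = 20.5837 deg


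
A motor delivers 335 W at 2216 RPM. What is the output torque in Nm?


omega = 2216 * 2*pi/60 = 232.059 rad/s
tau = P / omega = 335 / 232.059
= 1.4436 Nm


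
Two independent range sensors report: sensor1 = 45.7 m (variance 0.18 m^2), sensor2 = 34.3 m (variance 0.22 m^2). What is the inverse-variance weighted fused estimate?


w1 = (1/var1) / (1/var1 + 1/var2)
   = 5.5556 / (5.5556 + 4.5455) = 0.55
w2 = 1 - w1 = 0.45
fused = w1*s1 + w2*s2 = 25.135 + 15.435
= 40.57 m


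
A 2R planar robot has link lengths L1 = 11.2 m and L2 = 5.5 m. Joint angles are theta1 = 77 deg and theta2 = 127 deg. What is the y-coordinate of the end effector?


Convert angles to radians: theta1 = 1.3439, theta2 = 2.2166
y = L1*sin(theta1) + L2*sin(theta1+theta2)
y = 10.9129 + -2.2371
y = 8.6759


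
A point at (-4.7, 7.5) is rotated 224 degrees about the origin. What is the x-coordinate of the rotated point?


x' = x*cos(theta) - y*sin(theta)
cos(224 deg) = -0.7193, sin(224 deg) = -0.6947
x' = -4.7 * -0.7193 - 7.5 * -0.6947
= 3.3809 - -5.2099
= 8.5908


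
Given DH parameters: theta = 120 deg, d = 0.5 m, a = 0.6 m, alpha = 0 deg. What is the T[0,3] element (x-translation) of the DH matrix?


T[0,3] = a * cos(theta)
= 0.6 * cos(120 deg)
= 0.6 * -0.5
= -0.3


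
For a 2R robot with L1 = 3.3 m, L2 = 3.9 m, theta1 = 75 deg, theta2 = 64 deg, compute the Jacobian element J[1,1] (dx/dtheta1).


J[1,1] = -L1*sin(t1) - L2*sin(t1+t2)
= -3.3*sin(75) - 3.9*sin(139)
= -5.7462


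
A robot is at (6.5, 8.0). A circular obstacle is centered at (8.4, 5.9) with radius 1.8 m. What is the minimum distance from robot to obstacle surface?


center_dist = sqrt((6.5-8.4)^2 + (8.0-5.9)^2)
= sqrt(3.61 + 4.41)
= 2.832
min_dist = center_dist - radius = 2.832 - 1.8 = 1.032 m


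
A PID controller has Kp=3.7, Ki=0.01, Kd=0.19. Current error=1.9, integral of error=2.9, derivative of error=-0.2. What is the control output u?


u = Kp*e + Ki*int(e) + Kd*de/dt
= 3.7*1.9 + 0.01*2.9 + 0.19*(-0.2)
= 7.03 + 0.029 + -0.038
= 7.021


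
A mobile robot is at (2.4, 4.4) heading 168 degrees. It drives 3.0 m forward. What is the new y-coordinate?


y_new = y0 + d*sin(theta)
= 4.4 + 3.0*sin(168)
= 4.4 + 0.6237
= 5.0237


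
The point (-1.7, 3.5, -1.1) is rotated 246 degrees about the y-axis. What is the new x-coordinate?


Rotation about y-axis: x' = x*cos(theta) + z*sin(theta)
= -1.7 * -0.4067 + -1.1 * -0.9135
= 1.6964


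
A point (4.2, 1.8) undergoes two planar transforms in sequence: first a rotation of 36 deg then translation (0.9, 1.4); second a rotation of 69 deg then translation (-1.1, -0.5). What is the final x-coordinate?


After transform 1:
x1 = cos(36)*4.2 - sin(36)*1.8 + 0.9 = 3.2399
y1 = sin(36)*4.2 + cos(36)*1.8 + 1.4 = 5.3249
After transform 2:
x2 = cos(69)*3.2399 - sin(69)*5.3249 + -1.1
= -4.9102


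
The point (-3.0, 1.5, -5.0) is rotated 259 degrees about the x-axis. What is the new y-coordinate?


Rotation about x-axis: y' = y*cos(theta) - z*sin(theta)
= 1.5 * -0.1908 - -5.0 * -0.9816
= -5.1943


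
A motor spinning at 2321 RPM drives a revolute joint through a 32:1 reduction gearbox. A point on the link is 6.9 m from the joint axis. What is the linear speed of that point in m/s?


omega_motor = 2321 * 2*pi/60 = 243.0546 rad/s
omega_joint = omega_motor / 32 = 7.5955 rad/s
v = omega_joint * r = 7.5955 * 6.9
= 52.4086 m/s


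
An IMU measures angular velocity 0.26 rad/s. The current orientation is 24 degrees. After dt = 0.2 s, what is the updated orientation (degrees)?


delta_theta = w * dt = 0.26 * 0.2 = 0.052 rad
= 2.9794 deg
theta_new = 24 + 2.9794 = 26.9794 deg


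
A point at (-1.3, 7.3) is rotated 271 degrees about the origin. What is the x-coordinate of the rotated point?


x' = x*cos(theta) - y*sin(theta)
cos(271 deg) = 0.0175, sin(271 deg) = -0.9998
x' = -1.3 * 0.0175 - 7.3 * -0.9998
= -0.0227 - -7.2989
= 7.2762


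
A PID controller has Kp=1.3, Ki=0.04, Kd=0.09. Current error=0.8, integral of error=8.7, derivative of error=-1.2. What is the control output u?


u = Kp*e + Ki*int(e) + Kd*de/dt
= 1.3*0.8 + 0.04*8.7 + 0.09*(-1.2)
= 1.04 + 0.348 + -0.108
= 1.28


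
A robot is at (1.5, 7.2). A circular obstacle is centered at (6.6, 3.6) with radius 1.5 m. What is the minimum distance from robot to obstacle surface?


center_dist = sqrt((1.5-6.6)^2 + (7.2-3.6)^2)
= sqrt(26.01 + 12.96)
= 6.2426
min_dist = center_dist - radius = 6.2426 - 1.5 = 4.7426 m


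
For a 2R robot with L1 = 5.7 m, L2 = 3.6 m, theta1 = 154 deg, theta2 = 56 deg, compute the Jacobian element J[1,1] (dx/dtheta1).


J[1,1] = -L1*sin(t1) - L2*sin(t1+t2)
= -5.7*sin(154) - 3.6*sin(210)
= -0.6987


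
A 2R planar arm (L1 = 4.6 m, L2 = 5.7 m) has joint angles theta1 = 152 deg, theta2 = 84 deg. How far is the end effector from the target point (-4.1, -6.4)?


End effector via forward kinematics:
x = L1*cos(t1) + L2*cos(t1+t2) = -7.249
y = L1*sin(t1) + L2*sin(t1+t2) = -2.5659
Distance to target:
d = sqrt((-4.1 - -7.249)^2 + (-6.4 - -2.5659)^2)
= sqrt(9.9159 + 14.7)
= 4.9614 m


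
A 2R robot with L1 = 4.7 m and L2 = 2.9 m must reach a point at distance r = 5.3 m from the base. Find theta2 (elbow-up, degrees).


cos(theta2) = (r^2 - L1^2 - L2^2) / (2*L1*L2)
cos(theta2) = (28.09 - 22.09 - 8.41) / 27.26
cos(theta2) = -0.088408
theta2 = 95.072 degrees


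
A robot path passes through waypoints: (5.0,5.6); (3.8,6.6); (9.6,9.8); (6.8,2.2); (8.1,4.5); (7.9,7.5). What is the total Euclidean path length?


Segment lengths:
  seg1 = sqrt((-1.2)^2 + (1.0)^2) = 1.562
  seg2 = sqrt((5.8)^2 + (3.2)^2) = 6.6242
  seg3 = sqrt((-2.8)^2 + (-7.6)^2) = 8.0994
  seg4 = sqrt((1.3)^2 + (2.3)^2) = 2.642
  seg5 = sqrt((-0.2)^2 + (3.0)^2) = 3.0067
Total = 21.9343


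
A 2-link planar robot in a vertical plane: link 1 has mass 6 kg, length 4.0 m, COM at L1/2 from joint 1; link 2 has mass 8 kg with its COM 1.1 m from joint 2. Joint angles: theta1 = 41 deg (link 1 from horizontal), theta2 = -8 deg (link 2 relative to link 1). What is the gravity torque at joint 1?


Horizontal distance from joint 1 to link-1 COM:
  x_c1 = (L1/2)*cos(t1) = 2.0 * 0.7547 = 1.5094 m
Horizontal distance from joint 1 to link-2 COM:
  x_c2 = L1*cos(t1) + Lc2*cos(t1+t2)
       = 4.0*0.7547 + 1.1*0.8387 = 3.9414 m
tau1 = m1*g*x_c1 + m2*g*x_c2
     = 6*9.81*1.5094 + 8*9.81*3.9414
     = 88.8444 + 309.3192
     = 398.1636 Nm


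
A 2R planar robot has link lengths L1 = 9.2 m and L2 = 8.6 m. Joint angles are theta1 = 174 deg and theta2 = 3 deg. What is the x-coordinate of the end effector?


Convert angles to radians: theta1 = 3.0369, theta2 = 0.0524
x = L1*cos(theta1) + L2*cos(theta1+theta2)
x = -9.1496 + -8.5882
x = -17.7378


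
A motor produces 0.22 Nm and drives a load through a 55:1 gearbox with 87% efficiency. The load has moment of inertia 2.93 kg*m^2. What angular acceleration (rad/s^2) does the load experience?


tau_out = tau_motor * N * eta
= 0.22 * 55 * 0.87 = 10.527 Nm
alpha = tau_out / I = 10.527 / 2.93
= 3.5928 rad/s^2


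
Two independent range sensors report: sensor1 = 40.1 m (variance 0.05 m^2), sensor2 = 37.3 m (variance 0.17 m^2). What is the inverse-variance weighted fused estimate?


w1 = (1/var1) / (1/var1 + 1/var2)
   = 20.0 / (20.0 + 5.8824) = 0.7727
w2 = 1 - w1 = 0.2273
fused = w1*s1 + w2*s2 = 30.9864 + 8.4773
= 39.4636 m


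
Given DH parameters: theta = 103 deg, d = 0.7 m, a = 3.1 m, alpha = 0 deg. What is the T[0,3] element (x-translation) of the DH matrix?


T[0,3] = a * cos(theta)
= 3.1 * cos(103 deg)
= 3.1 * -0.225
= -0.6973


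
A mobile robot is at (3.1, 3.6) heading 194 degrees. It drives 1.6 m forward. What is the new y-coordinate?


y_new = y0 + d*sin(theta)
= 3.6 + 1.6*sin(194)
= 3.6 + -0.3871
= 3.2129


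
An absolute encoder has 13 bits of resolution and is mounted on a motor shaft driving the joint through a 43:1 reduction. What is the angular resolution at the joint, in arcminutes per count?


counts = 2^13 = 8192
effective counts at joint = 8192 * 43 = 352256
resolution = 360*60 / 352256
= 0.0613 arcmin/count


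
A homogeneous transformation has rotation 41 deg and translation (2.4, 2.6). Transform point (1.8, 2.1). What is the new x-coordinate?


x' = cos(theta)*px - sin(theta)*py + tx
= 0.7547*1.8 - 0.6561*2.1 + 2.4
= 2.3808


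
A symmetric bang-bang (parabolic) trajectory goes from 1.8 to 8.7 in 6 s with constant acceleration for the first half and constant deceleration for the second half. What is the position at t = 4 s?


Symmetric rest-to-rest: each phase covers (pf-p0)/2 in time T/2. 0.5*a*(T/2)^2 = (pf-p0)/2 => a = 4*(pf-p0)/T^2
a = 4*(8.7-1.8)/6^2 = 0.7667
t = 4 is in the deceleration phase (t > T/2).
p = pf - 0.5*a*(T-t)^2 = 8.7 - 0.5*0.7667*2^2
= 7.1667


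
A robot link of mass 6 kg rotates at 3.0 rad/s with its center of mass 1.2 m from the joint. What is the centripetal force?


F = m * omega^2 * r
= 6 * 3.0^2 * 1.2
= 6 * 9.0 * 1.2
= 64.8 N


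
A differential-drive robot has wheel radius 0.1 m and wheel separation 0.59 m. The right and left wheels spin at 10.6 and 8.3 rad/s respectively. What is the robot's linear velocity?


vR = r*wR = 0.1*10.6 = 1.06 m/s
vL = r*wL = 0.1*8.3 = 0.83 m/s
v = (vR+vL)/2 = 0.945 m/s
omega = (vR-vL)/L = 0.3898 rad/s
linear velocity = 0.945 m/s


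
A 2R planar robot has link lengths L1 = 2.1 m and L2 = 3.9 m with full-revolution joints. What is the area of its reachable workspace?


r_max = L1 + L2 = 6.0 m
r_min = |L1 - L2| = 1.8 m
Area = pi*(r_max^2 - r_min^2)
= pi*(36.0 - 3.24)
= pi * 32.76
= 102.9186 m^2


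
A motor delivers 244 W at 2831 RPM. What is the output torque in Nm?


omega = 2831 * 2*pi/60 = 296.4616 rad/s
tau = P / omega = 244 / 296.4616
= 0.823 Nm


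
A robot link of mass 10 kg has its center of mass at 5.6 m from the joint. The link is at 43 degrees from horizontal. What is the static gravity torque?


tau = m*g*L*cos(angle)
= 10 * 9.81 * 5.6 * cos(43 deg)
= 10 * 9.81 * 5.6 * 0.7314
= 401.7765 Nm


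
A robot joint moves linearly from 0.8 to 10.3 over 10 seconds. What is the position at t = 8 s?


s = t/T = 8/10 = 0.8
p(t) = p0 + (pf-p0)*s
= 0.8 + (10.3 - 0.8) * 0.8
= 8.4


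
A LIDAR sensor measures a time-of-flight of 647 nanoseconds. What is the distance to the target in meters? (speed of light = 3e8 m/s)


tof = 647 ns = 6.47e-07 s
dist = c * tof / 2
= 3e8 * 6.47e-07 / 2
= 97.05 m


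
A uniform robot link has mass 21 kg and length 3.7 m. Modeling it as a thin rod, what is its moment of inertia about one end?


I = (1/3) * m * L^2
= (1/3) * 21 * 3.7^2
= 0.333333 * 21 * 13.69
= 95.83 kg*m^2


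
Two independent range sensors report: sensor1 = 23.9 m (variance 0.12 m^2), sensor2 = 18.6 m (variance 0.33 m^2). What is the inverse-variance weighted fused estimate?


w1 = (1/var1) / (1/var1 + 1/var2)
   = 8.3333 / (8.3333 + 3.0303) = 0.7333
w2 = 1 - w1 = 0.2667
fused = w1*s1 + w2*s2 = 17.5267 + 4.96
= 22.4867 m


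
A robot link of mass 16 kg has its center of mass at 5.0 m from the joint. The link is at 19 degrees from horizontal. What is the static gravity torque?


tau = m*g*L*cos(angle)
= 16 * 9.81 * 5.0 * cos(19 deg)
= 16 * 9.81 * 5.0 * 0.9455
= 742.043 Nm


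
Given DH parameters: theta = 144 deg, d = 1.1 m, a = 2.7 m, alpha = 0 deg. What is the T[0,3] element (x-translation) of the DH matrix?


T[0,3] = a * cos(theta)
= 2.7 * cos(144 deg)
= 2.7 * -0.809
= -2.1843


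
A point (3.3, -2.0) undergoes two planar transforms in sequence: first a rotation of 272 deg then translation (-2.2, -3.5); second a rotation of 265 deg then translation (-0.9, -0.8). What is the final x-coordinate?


After transform 1:
x1 = cos(272)*3.3 - sin(272)*-2.0 + -2.2 = -4.0836
y1 = sin(272)*3.3 + cos(272)*-2.0 + -3.5 = -6.8678
After transform 2:
x2 = cos(265)*-4.0836 - sin(265)*-6.8678 + -0.9
= -7.3857


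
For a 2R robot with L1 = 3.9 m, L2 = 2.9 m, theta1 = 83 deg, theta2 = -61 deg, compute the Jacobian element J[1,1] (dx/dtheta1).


J[1,1] = -L1*sin(t1) - L2*sin(t1+t2)
= -3.9*sin(83) - 2.9*sin(22)
= -4.9573


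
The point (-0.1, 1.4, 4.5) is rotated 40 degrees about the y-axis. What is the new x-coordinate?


Rotation about y-axis: x' = x*cos(theta) + z*sin(theta)
= -0.1 * 0.766 + 4.5 * 0.6428
= 2.8159


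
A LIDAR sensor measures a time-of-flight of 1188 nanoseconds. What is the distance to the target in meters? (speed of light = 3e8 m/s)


tof = 1188 ns = 1.188e-06 s
dist = c * tof / 2
= 3e8 * 1.188e-06 / 2
= 178.2 m


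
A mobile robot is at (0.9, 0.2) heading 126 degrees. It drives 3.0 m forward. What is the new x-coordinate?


x_new = x0 + d*cos(theta)
= 0.9 + 3.0*cos(126)
= 0.9 + -1.7634
= -0.8634


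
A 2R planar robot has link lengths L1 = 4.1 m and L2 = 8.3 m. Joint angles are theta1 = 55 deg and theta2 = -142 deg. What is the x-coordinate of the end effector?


Convert angles to radians: theta1 = 0.9599, theta2 = -2.4784
x = L1*cos(theta1) + L2*cos(theta1+theta2)
x = 2.3517 + 0.4344
x = 2.7861


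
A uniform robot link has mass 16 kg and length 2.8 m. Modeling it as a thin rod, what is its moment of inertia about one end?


I = (1/3) * m * L^2
= (1/3) * 16 * 2.8^2
= 0.333333 * 16 * 7.84
= 41.8133 kg*m^2


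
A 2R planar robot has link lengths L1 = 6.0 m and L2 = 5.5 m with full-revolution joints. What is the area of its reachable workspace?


r_max = L1 + L2 = 11.5 m
r_min = |L1 - L2| = 0.5 m
Area = pi*(r_max^2 - r_min^2)
= pi*(132.25 - 0.25)
= pi * 132.0
= 414.6902 m^2


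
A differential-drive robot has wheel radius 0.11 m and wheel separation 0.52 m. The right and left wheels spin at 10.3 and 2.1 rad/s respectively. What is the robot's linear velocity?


vR = r*wR = 0.11*10.3 = 1.133 m/s
vL = r*wL = 0.11*2.1 = 0.231 m/s
v = (vR+vL)/2 = 0.682 m/s
omega = (vR-vL)/L = 1.7346 rad/s
linear velocity = 0.682 m/s
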